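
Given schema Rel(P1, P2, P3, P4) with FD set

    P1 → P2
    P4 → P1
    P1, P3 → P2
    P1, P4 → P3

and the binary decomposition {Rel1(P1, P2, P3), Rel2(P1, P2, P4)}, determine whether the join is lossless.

No

Common attributes: Rel1 ∩ Rel2 = {P1, P2}.
No dependency enlarges {P1, P2}, so (P1, P2)⁺ = {P1, P2}.
The closure contains neither all of Rel1 = {P1, P2, P3} nor all of Rel2 = {P1, P2, P4}, so the common attributes are not a superkey of either fragment. The join is lossy.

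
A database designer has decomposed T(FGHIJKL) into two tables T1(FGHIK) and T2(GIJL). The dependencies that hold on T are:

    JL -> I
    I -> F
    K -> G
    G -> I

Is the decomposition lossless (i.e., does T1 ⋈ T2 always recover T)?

Common attributes: T1 ∩ T2 = {GI}.
Closure of {GI}: I → F applies, adding F. So (GI)⁺ = {FGI}.
The closure contains neither all of T1 = {FGHIK} nor all of T2 = {GIJL}, so the common attributes are not a superkey of either fragment. The join is lossy.

No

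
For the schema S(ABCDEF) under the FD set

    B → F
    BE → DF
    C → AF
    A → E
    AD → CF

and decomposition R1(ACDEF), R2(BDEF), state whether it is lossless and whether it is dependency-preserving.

Lossless test: (DEF)⁺ = {DEF}, which is a superkey of neither fragment — lossy.
Dependency preservation: every FD's attributes lie within a single fragment, so each can be enforced locally — preserved.

lossy but dependency-preserving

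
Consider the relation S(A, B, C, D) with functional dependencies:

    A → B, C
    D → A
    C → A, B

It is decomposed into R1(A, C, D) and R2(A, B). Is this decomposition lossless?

Common attributes: R1 ∩ R2 = {A}.
Closure of {A}: A → B, C applies, adding B, C. So (A)⁺ = {A, B, C}.
This closure contains every attribute of R2, so R1 ∩ R2 → R2. The join is lossless.

Yes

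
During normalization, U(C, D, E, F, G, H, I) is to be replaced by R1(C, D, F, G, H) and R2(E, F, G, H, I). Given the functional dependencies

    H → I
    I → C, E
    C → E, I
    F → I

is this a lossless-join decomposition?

Common attributes: R1 ∩ R2 = {F, G, H}.
Closure of {F, G, H}: H → I applies, adding I; I → C, E applies, adding C, E. So (F, G, H)⁺ = {C, E, F, G, H, I}.
This closure contains every attribute of R2, so R1 ∩ R2 → R2. The join is lossless.

Yes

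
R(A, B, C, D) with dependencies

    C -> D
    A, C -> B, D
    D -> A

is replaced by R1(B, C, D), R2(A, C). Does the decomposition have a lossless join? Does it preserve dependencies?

lossless but not dependency-preserving

Lossless test: (C)⁺ = {A, B, C, D}, which contains all of one fragment — lossless.
Dependency preservation: the restricted closure of {D} across the fragments never reaches {A}, so D → A cannot be enforced without a join — not preserved.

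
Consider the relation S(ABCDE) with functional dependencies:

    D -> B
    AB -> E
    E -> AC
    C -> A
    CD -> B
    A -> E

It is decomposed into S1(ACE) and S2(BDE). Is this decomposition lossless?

Yes

Common attributes: S1 ∩ S2 = {E}.
Closure of {E}: E → AC applies, adding AC. So (E)⁺ = {ACE}.
This closure contains every attribute of S1, so S1 ∩ S2 → S1. The join is lossless.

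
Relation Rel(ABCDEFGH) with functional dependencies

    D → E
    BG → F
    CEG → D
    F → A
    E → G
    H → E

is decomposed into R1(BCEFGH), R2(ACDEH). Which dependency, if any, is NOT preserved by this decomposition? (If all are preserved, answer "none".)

F → A

Check F → A: no single fragment contains all of {AF}, and the restricted closure of {F} across the fragments never reaches {A}.
D → E is preserved.
BG → F is preserved.
CEG → D is preserved.
E → G is preserved.
H → E is preserved.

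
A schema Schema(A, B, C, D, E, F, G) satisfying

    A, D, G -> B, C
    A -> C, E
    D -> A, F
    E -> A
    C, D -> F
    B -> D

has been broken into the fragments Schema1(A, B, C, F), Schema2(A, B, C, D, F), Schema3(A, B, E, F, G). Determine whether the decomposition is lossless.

Yes

Chase test. Columns are A, B, C, D, E, F, G; row i has aⱼ where attribute j ∈ Schemai, else bᵢⱼ.
Initial tableau (one row per fragment):
  row 1: a1 a2 a3 b14 b15 a6 b17
  row 2: a1 a2 a3 a4 b25 a6 b27
  row 3: a1 a2 b33 b34 a5 a6 a7
Rows 1 and 2 agree on A; apply A→C, E and equate their C, E entries.
Rows 1 and 3 agree on A; apply A→C, E and equate their C, E entries.
Rows 1 and 2 agree on B; apply B→D and equate their D entries.
Rows 1 and 3 agree on B; apply B→D and equate their D entries.
Row 3 is now all distinguished symbols — the join is lossless.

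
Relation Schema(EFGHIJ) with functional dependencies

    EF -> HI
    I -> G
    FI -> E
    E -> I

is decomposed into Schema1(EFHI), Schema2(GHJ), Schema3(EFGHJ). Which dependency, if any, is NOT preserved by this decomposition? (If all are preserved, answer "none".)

Check I → G: no single fragment contains all of {GI}, and the restricted closure of {I} across the fragments never reaches {G}.
EF → HI is preserved.
FI → E is preserved.
E → I is preserved.

I -> G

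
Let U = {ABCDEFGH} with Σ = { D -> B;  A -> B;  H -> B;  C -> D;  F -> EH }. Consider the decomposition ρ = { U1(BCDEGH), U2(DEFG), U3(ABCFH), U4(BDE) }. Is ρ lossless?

No

Chase test. Columns are ABCDEFGH; row i has aⱼ where attribute j ∈ Ui, else bᵢⱼ.
Initial tableau (one row per fragment):
  row 1: b11 a2 a3 a4 a5 b16 a7 a8
  row 2: b21 b22 b23 a4 a5 a6 a7 b28
  row 3: a1 a2 a3 b34 b35 a6 b37 a8
  row 4: b41 a2 b43 a4 a5 b46 b47 b48
Rows 1 and 2 agree on D; apply D→B and equate their B entries.
Rows 1 and 3 agree on C; apply C→D and equate their D entries.
Rows 2 and 3 agree on F; apply F→EH and equate their EH entries.
No row becomes fully distinguished — the join is lossy.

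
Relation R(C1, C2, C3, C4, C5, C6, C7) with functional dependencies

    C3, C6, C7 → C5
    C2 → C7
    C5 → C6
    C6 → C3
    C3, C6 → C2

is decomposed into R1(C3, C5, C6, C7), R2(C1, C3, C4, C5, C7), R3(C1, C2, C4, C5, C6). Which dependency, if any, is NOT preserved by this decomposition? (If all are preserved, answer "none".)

Check C2 → C7: no single fragment contains all of {C2, C7}, and the restricted closure of {C2} across the fragments never reaches {C7}.
C3, C6, C7 → C5 is preserved.
C5 → C6 is preserved.
C6 → C3 is preserved.
C3, C6 → C2 is preserved.

C2 → C7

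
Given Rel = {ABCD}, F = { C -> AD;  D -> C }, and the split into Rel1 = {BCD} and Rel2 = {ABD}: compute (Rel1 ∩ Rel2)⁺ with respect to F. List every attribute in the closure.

Rel1 ∩ Rel2 = {BD}.
D → C applies, adding C
C → AD applies, adding A
Closure: {ABCD}.

ABCD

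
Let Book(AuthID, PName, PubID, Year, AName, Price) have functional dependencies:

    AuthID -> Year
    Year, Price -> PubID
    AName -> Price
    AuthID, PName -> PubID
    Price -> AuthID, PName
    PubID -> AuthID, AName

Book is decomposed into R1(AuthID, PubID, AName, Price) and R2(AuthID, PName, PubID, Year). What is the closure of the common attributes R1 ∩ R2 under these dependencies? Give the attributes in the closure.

AuthID, PName, PubID, Year, AName, Price

R1 ∩ R2 = {AuthID, PubID}.
AuthID → Year applies, adding Year
PubID → AuthID, AName applies, adding AName
AName → Price applies, adding Price
Price → AuthID, PName applies, adding PName
Closure: {AuthID, PName, PubID, Year, AName, Price}.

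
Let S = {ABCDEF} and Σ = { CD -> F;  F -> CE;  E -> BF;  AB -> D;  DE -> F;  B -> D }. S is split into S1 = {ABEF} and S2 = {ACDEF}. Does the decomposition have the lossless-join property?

Yes

Common attributes: S1 ∩ S2 = {AEF}.
Closure of {AEF}: F → CE applies, adding C; E → BF applies, adding B; AB → D applies, adding D. So (AEF)⁺ = {ABCDEF}.
This closure contains every attribute of S1, so S1 ∩ S2 → S1. The join is lossless.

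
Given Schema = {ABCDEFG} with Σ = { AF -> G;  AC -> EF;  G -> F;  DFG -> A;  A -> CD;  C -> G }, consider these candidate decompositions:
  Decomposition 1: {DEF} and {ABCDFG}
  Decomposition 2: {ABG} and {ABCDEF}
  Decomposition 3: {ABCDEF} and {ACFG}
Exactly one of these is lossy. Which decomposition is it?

Decomposition 1: common = {DF}, closure = {DF} → lossy.
Decomposition 2: common = {AB}, closure = {ABCDEFG} → lossless.
Decomposition 3: common = {ACF}, closure = {ACDEFG} → lossless.

Decomposition 1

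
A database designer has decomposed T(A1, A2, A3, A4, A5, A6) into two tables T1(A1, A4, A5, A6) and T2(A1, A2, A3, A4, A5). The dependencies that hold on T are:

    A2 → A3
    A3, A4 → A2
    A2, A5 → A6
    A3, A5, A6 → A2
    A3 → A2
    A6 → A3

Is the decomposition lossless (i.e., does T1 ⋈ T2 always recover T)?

No

Common attributes: T1 ∩ T2 = {A1, A4, A5}.
No dependency enlarges {A1, A4, A5}, so (A1, A4, A5)⁺ = {A1, A4, A5}.
The closure contains neither all of T1 = {A1, A4, A5, A6} nor all of T2 = {A1, A2, A3, A4, A5}, so the common attributes are not a superkey of either fragment. The join is lossy.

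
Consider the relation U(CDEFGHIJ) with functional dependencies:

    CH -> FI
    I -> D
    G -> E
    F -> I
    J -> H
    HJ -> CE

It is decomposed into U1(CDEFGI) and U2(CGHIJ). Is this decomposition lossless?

Common attributes: U1 ∩ U2 = {CGI}.
Closure of {CGI}: I → D applies, adding D; G → E applies, adding E. So (CGI)⁺ = {CDEGI}.
The closure contains neither all of U1 = {CDEFGI} nor all of U2 = {CGHIJ}, so the common attributes are not a superkey of either fragment. The join is lossy.

No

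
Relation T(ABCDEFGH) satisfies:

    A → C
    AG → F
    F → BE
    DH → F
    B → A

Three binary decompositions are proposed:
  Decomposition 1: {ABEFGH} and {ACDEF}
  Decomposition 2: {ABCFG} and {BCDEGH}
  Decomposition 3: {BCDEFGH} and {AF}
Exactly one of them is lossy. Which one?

Decomposition 1: common = {AEF}, closure = {ABCEF} → lossy.
Decomposition 2: common = {BCG}, closure = {ABCEFG} → lossless.
Decomposition 3: common = {F}, closure = {ABCEF} → lossless.

Decomposition 1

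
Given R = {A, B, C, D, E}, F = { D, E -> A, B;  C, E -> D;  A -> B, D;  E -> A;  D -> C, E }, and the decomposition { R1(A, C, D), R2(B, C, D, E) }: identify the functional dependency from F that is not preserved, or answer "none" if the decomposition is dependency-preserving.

none

D, E → A, B: restricted closure across fragments reaches A, B.
C, E → D lies within R2.
A → B, D: restricted closure across fragments reaches B, D.
E → A: restricted closure across fragments reaches A.
D → C, E lies within R2.
Every dependency is enforceable on the fragments, so the decomposition is dependency-preserving.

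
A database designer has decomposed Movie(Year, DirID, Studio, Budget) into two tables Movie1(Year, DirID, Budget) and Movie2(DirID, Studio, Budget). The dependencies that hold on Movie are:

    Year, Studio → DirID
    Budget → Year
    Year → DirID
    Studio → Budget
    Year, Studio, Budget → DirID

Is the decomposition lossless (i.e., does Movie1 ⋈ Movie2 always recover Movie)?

Common attributes: Movie1 ∩ Movie2 = {DirID, Budget}.
Closure of {DirID, Budget}: Budget → Year applies, adding Year. So (DirID, Budget)⁺ = {Year, DirID, Budget}.
This closure contains every attribute of Movie1, so Movie1 ∩ Movie2 → Movie1. The join is lossless.

Yes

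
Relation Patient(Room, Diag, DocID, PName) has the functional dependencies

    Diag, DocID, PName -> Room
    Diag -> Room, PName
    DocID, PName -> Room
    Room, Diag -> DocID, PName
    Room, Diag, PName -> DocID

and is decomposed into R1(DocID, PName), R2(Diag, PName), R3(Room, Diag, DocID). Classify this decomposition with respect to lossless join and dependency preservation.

lossless but not dependency-preserving

Lossless test (chase): Rows 2 and 3 agree on Diag; apply Diag→Room, PName and equate their Room, PName entries. Rows 1 and 3 agree on DocID, PName; apply DocID, PName→Room and equate their Room entries. Rows 2 and 3 agree on Room, Diag; apply Room, Diag→DocID, PName and equate their DocID, PName entries. Row 2 is now all distinguished symbols — the join is lossless.
Dependency preservation: the restricted closure of {DocID, PName} across the fragments never reaches {Room}, so DocID, PName → Room cannot be enforced without a join — not preserved.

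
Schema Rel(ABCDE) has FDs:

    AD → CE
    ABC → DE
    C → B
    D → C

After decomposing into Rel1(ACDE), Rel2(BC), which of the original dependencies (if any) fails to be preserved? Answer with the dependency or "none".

none

AD → CE lies within Rel1.
ABC → DE: restricted closure across fragments reaches DE.
C → B lies within Rel2.
D → C lies within Rel1.
Every dependency is enforceable on the fragments, so the decomposition is dependency-preserving.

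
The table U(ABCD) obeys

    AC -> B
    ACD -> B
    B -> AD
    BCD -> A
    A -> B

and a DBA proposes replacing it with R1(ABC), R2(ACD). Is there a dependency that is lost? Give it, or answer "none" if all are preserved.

AC → B lies within R1.
ACD → B: restricted closure across fragments reaches B.
B → AD: restricted closure across fragments reaches AD.
BCD → A: restricted closure across fragments reaches A.
A → B lies within R1.
Every dependency is enforceable on the fragments, so the decomposition is dependency-preserving.

none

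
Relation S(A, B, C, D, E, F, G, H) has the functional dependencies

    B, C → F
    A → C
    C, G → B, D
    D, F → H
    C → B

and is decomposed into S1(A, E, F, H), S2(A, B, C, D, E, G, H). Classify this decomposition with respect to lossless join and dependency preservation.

Lossless test: (A, E, H)⁺ = {A, B, C, E, F, H}, which contains all of one fragment — lossless.
Dependency preservation: the restricted closure of {B, C} across the fragments never reaches {F}, so B, C → F cannot be enforced without a join — not preserved.

lossless but not dependency-preserving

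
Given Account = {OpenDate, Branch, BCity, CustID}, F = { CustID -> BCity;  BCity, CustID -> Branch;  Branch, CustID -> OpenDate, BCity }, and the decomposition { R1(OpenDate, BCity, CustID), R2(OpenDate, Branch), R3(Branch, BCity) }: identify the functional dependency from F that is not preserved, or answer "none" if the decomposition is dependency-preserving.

Check BCity, CustID → Branch: no single fragment contains all of {Branch, BCity, CustID}, and the restricted closure of {BCity, CustID} across the fragments never reaches {Branch}.
CustID → BCity is preserved.
Branch, CustID → OpenDate, BCity is preserved.

BCity, CustID -> Branch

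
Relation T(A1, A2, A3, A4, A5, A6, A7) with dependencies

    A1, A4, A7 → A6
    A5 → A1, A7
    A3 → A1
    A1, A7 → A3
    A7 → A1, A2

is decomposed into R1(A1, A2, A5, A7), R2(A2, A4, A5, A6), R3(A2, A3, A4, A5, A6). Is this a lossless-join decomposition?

Chase test. Columns are A1, A2, A3, A4, A5, A6, A7; row i has aⱼ where attribute j ∈ Ri, else bᵢⱼ.
Initial tableau (one row per fragment):
  row 1: a1 a2 b13 b14 a5 b16 a7
  row 2: b21 a2 b23 a4 a5 a6 b27
  row 3: b31 a2 a3 a4 a5 a6 b37
Rows 1 and 2 agree on A5; apply A5→A1, A7 and equate their A1, A7 entries.
Rows 1 and 3 agree on A5; apply A5→A1, A7 and equate their A1, A7 entries.
Rows 1 and 2 agree on A1, A7; apply A1, A7→A3 and equate their A3 entries.
Rows 1 and 3 agree on A1, A7; apply A1, A7→A3 and equate their A3 entries.
Row 2 is now all distinguished symbols — the join is lossless.

Yes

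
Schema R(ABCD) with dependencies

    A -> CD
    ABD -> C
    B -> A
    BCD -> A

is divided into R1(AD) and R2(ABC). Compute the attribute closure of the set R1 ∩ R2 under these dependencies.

ACD

R1 ∩ R2 = {A}.
A → CD applies, adding CD
Closure: {ACD}.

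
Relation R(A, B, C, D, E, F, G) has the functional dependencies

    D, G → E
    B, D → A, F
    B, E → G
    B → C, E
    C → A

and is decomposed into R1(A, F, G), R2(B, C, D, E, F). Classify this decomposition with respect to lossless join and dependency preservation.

Lossless test: (F)⁺ = {F}, which is a superkey of neither fragment — lossy.
Dependency preservation: the restricted closure of {D, G} across the fragments never reaches {E}, so D, G → E cannot be enforced without a join — not preserved.

lossy and not dependency-preserving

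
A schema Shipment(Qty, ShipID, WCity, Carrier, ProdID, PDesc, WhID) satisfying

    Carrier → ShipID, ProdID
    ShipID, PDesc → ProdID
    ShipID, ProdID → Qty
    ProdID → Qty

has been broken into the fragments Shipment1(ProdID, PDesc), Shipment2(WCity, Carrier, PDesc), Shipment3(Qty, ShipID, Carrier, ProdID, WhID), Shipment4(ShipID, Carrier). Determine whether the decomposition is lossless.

Chase test. Columns are Qty, ShipID, WCity, Carrier, ProdID, PDesc, WhID; row i has aⱼ where attribute j ∈ Shipmenti, else bᵢⱼ.
Initial tableau (one row per fragment):
  row 1: b11 b12 b13 b14 a5 a6 b17
  row 2: b21 b22 a3 a4 b25 a6 b27
  row 3: a1 a2 b33 a4 a5 b36 a7
  row 4: b41 a2 b43 a4 b45 b46 b47
Rows 2 and 3 agree on Carrier; apply Carrier→ShipID, ProdID and equate their ShipID, ProdID entries.
Rows 2 and 4 agree on Carrier; apply Carrier→ShipID, ProdID and equate their ShipID, ProdID entries.
Rows 2 and 3 agree on ShipID, ProdID; apply ShipID, ProdID→Qty and equate their Qty entries.
Rows 2 and 4 agree on ShipID, ProdID; apply ShipID, ProdID→Qty and equate their Qty entries.
Rows 1 and 2 agree on ProdID; apply ProdID→Qty and equate their Qty entries.
No row becomes fully distinguished — the join is lossy.

No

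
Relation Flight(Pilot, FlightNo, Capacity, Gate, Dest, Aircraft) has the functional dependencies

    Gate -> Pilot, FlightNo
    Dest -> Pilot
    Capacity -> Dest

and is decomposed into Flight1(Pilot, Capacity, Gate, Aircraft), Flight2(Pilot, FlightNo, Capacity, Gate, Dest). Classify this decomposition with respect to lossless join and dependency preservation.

Lossless test: (Pilot, Capacity, Gate)⁺ = {Pilot, FlightNo, Capacity, Gate, Dest}, which contains all of one fragment — lossless.
Dependency preservation: every FD's attributes lie within a single fragment, so each can be enforced locally — preserved.

lossless and dependency-preserving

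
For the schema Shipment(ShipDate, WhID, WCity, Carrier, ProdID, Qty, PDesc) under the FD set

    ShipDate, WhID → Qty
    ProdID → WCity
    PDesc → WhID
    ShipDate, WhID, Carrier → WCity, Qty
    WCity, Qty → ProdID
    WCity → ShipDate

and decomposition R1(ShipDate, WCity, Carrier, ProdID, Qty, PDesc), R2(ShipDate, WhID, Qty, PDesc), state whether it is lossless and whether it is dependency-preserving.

Lossless test: (ShipDate, Qty, PDesc)⁺ = {ShipDate, WhID, Qty, PDesc}, which contains all of one fragment — lossless.
Dependency preservation: the restricted closure of {ShipDate, WhID, Carrier} across the fragments never reaches {WCity, Qty}, so ShipDate, WhID, Carrier → WCity, Qty cannot be enforced without a join — not preserved.

lossless but not dependency-preserving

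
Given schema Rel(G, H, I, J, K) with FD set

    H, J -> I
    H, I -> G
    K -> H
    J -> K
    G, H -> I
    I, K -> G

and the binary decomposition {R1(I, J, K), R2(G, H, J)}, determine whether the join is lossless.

Yes

Common attributes: R1 ∩ R2 = {J}.
Closure of {J}: J → K applies, adding K; K → H applies, adding H; H, J → I applies, adding I; H, I → G applies, adding G. So (J)⁺ = {G, H, I, J, K}.
This closure contains every attribute of R1, so R1 ∩ R2 → R1. The join is lossless.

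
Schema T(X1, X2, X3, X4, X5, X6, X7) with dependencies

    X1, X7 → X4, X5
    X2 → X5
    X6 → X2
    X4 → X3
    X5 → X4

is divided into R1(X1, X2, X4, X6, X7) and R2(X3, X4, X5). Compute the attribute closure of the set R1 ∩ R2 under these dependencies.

R1 ∩ R2 = {X4}.
X4 → X3 applies, adding X3
Closure: {X3, X4}.

X3, X4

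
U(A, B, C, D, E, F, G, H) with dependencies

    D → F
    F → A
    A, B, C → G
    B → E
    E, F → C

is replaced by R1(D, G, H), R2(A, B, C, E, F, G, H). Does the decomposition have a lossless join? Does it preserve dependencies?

lossy and not dependency-preserving

Lossless test: (G, H)⁺ = {G, H}, which is a superkey of neither fragment — lossy.
Dependency preservation: the restricted closure of {D} across the fragments never reaches {F}, so D → F cannot be enforced without a join — not preserved.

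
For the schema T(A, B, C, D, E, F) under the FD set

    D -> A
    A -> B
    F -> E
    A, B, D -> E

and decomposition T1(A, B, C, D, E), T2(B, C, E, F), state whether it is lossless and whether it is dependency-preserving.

Lossless test: (B, C, E)⁺ = {B, C, E}, which is a superkey of neither fragment — lossy.
Dependency preservation: every FD's attributes lie within a single fragment, so each can be enforced locally — preserved.

lossy but dependency-preserving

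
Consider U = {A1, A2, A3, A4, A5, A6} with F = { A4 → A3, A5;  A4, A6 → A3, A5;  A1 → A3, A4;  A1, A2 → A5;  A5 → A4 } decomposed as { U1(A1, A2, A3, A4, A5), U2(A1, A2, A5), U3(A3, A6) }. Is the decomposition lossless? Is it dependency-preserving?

lossy but dependency-preserving

Lossless test (chase): Rows 1 and 2 agree on A1; apply A1→A3, A4 and equate their A3, A4 entries. No row becomes fully distinguished — the join is lossy.
Dependency preservation: A4, A6 → A3, A5 is not contained in any single fragment, but the restricted closure of its left-hand side across the fragments still reaches the right-hand side; the remaining FDs each lie inside some fragment. All dependencies are preserved.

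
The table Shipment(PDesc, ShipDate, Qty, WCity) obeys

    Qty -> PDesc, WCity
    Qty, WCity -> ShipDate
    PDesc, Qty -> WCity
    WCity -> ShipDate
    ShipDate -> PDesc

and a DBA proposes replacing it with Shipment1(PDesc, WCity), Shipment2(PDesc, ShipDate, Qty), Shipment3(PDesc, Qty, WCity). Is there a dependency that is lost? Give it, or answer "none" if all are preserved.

Check WCity → ShipDate: no single fragment contains all of {ShipDate, WCity}, and the restricted closure of {WCity} across the fragments never reaches {ShipDate}.
Qty → PDesc, WCity is preserved.
Qty, WCity → ShipDate is preserved.
PDesc, Qty → WCity is preserved.
ShipDate → PDesc is preserved.

WCity -> ShipDate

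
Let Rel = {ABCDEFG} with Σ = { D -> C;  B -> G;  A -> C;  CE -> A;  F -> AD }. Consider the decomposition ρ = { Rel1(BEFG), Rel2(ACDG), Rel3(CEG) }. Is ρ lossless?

Chase test. Columns are ABCDEFG; row i has aⱼ where attribute j ∈ Reli, else bᵢⱼ.
Initial tableau (one row per fragment):
  row 1: b11 a2 b13 b14 a5 a6 a7
  row 2: a1 b22 a3 a4 b25 b26 a7
  row 3: b31 b32 a3 b34 a5 b36 a7
No row becomes fully distinguished — the join is lossy.

No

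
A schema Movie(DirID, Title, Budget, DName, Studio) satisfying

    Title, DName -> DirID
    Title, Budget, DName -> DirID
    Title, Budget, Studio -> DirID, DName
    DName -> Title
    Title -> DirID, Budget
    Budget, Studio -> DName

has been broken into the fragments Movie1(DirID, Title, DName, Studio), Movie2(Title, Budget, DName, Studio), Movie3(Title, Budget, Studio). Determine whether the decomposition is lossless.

Yes

Chase test. Columns are DirID, Title, Budget, DName, Studio; row i has aⱼ where attribute j ∈ Moviei, else bᵢⱼ.
Initial tableau (one row per fragment):
  row 1: a1 a2 b13 a4 a5
  row 2: b21 a2 a3 a4 a5
  row 3: b31 a2 a3 b34 a5
Rows 1 and 2 agree on Title, DName; apply Title, DName→DirID and equate their DirID entries.
Rows 2 and 3 agree on Title, Budget, Studio; apply Title, Budget, Studio→DirID, DName and equate their DirID, DName entries.
Rows 1 and 2 agree on Title; apply Title→DirID, Budget and equate their DirID, Budget entries.
Row 1 is now all distinguished symbols — the join is lossless.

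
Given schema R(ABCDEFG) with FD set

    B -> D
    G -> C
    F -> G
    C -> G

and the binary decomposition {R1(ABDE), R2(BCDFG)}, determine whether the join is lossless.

Common attributes: R1 ∩ R2 = {BD}.
No dependency enlarges {BD}, so (BD)⁺ = {BD}.
The closure contains neither all of R1 = {ABDE} nor all of R2 = {BCDFG}, so the common attributes are not a superkey of either fragment. The join is lossy.

No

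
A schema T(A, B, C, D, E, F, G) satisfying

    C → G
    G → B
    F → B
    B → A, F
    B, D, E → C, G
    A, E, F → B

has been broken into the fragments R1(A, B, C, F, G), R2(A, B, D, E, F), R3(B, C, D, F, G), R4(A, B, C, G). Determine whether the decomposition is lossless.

No

Chase test. Columns are A, B, C, D, E, F, G; row i has aⱼ where attribute j ∈ Ri, else bᵢⱼ.
Initial tableau (one row per fragment):
  row 1: a1 a2 a3 b14 b15 a6 a7
  row 2: a1 a2 b23 a4 a5 a6 b27
  row 3: b31 a2 a3 a4 b35 a6 a7
  row 4: a1 a2 a3 b44 b45 b46 a7
Rows 1 and 3 agree on B; apply B→A, F and equate their A, F entries.
Rows 1 and 4 agree on B; apply B→A, F and equate their A, F entries.
No row becomes fully distinguished — the join is lossy.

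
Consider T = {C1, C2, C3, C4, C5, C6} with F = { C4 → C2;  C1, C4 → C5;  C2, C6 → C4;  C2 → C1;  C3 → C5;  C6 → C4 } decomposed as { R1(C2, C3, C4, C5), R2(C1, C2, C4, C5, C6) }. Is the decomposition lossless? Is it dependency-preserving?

lossy but dependency-preserving

Lossless test: (C2, C4, C5)⁺ = {C1, C2, C4, C5}, which is a superkey of neither fragment — lossy.
Dependency preservation: every FD's attributes lie within a single fragment, so each can be enforced locally — preserved.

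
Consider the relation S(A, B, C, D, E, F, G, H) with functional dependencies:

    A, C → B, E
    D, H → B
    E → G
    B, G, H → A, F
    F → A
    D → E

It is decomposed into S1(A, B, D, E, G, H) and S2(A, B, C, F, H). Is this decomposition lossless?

No

Common attributes: S1 ∩ S2 = {A, B, H}.
No dependency enlarges {A, B, H}, so (A, B, H)⁺ = {A, B, H}.
The closure contains neither all of S1 = {A, B, D, E, G, H} nor all of S2 = {A, B, C, F, H}, so the common attributes are not a superkey of either fragment. The join is lossy.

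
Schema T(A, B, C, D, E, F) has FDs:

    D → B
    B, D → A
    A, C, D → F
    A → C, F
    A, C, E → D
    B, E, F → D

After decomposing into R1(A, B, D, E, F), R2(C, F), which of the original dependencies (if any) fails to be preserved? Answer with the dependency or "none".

A → C, F

Check A → C, F: no single fragment contains all of {A, C, F}, and the restricted closure of {A} across the fragments never reaches {C, F}.
D → B is preserved.
B, D → A is preserved.
A, C, D → F is preserved.
A, C, E → D is preserved.
B, E, F → D is preserved.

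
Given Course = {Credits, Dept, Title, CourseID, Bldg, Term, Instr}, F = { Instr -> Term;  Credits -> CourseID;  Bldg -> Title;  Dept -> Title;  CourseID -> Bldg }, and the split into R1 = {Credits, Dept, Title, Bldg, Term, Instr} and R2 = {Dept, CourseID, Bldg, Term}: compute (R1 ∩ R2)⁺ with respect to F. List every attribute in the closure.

R1 ∩ R2 = {Dept, Bldg, Term}.
Bldg → Title applies, adding Title
Closure: {Dept, Title, Bldg, Term}.

Dept, Title, Bldg, Term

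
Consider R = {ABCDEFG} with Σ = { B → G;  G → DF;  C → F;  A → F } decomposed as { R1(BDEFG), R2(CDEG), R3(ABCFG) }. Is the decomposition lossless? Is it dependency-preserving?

Lossless test (chase): Rows 1 and 2 agree on G; apply G→DF and equate their DF entries. Rows 1 and 3 agree on G; apply G→DF and equate their DF entries. No row becomes fully distinguished — the join is lossy.
Dependency preservation: every FD's attributes lie within a single fragment, so each can be enforced locally — preserved.

lossy but dependency-preserving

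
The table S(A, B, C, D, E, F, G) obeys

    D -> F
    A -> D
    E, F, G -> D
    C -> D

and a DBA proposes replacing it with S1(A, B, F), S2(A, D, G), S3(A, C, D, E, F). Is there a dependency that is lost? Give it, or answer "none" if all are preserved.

E, F, G -> D

Check E, F, G → D: no single fragment contains all of {D, E, F, G}, and the restricted closure of {E, F, G} across the fragments never reaches {D}.
D → F is preserved.
A → D is preserved.
C → D is preserved.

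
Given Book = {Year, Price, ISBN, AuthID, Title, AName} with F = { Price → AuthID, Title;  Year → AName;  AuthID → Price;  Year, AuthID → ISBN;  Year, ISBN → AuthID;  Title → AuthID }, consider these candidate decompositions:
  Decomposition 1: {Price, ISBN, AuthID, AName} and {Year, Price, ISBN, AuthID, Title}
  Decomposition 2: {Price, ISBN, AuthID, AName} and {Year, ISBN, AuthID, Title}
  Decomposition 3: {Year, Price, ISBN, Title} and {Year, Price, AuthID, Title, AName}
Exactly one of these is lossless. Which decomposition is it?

Decomposition 1: common = {Price, ISBN, AuthID}, closure = {Price, ISBN, AuthID, Title} → lossy.
Decomposition 2: common = {ISBN, AuthID}, closure = {Price, ISBN, AuthID, Title} → lossy.
Decomposition 3: common = {Year, Price, Title}, closure = {Year, Price, ISBN, AuthID, Title, AName} → lossless.

Decomposition 3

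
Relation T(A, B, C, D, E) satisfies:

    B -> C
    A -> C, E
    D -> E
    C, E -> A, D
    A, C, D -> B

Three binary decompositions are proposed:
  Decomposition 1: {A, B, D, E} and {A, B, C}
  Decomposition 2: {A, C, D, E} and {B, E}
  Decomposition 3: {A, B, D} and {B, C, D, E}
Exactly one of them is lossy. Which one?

Decomposition 1: common = {A, B}, closure = {A, B, C, D, E} → lossless.
Decomposition 2: common = {E}, closure = {E} → lossy.
Decomposition 3: common = {B, D}, closure = {A, B, C, D, E} → lossless.

Decomposition 2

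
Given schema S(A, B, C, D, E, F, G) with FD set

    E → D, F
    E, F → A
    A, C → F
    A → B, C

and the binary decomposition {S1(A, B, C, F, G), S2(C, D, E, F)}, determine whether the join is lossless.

No

Common attributes: S1 ∩ S2 = {C, F}.
No dependency enlarges {C, F}, so (C, F)⁺ = {C, F}.
The closure contains neither all of S1 = {A, B, C, F, G} nor all of S2 = {C, D, E, F}, so the common attributes are not a superkey of either fragment. The join is lossy.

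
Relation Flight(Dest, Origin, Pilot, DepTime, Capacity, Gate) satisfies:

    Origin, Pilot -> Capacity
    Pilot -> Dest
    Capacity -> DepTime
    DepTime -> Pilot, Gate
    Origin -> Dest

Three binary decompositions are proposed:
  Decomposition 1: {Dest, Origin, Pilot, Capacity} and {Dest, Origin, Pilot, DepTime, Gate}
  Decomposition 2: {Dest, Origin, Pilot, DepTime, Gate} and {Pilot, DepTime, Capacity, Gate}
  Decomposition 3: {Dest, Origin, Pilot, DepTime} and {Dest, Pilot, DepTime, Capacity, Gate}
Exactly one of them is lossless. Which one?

Decomposition 1: common = {Dest, Origin, Pilot}, closure = {Dest, Origin, Pilot, DepTime, Capacity, Gate} → lossless.
Decomposition 2: common = {Pilot, DepTime, Gate}, closure = {Dest, Pilot, DepTime, Gate} → lossy.
Decomposition 3: common = {Dest, Pilot, DepTime}, closure = {Dest, Pilot, DepTime, Gate} → lossy.

Decomposition 1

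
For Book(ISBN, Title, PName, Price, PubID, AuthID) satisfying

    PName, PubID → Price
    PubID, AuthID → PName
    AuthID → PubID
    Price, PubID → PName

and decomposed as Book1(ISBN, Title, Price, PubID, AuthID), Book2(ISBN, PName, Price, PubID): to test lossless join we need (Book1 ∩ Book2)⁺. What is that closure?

ISBN, PName, Price, PubID

Book1 ∩ Book2 = {ISBN, Price, PubID}.
Price, PubID → PName applies, adding PName
Closure: {ISBN, PName, Price, PubID}.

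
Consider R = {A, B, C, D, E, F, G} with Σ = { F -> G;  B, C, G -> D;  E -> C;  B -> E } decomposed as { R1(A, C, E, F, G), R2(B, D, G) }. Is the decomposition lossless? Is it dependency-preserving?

Lossless test: (G)⁺ = {G}, which is a superkey of neither fragment — lossy.
Dependency preservation: the restricted closure of {B} across the fragments never reaches {E}, so B → E cannot be enforced without a join — not preserved.

lossy and not dependency-preserving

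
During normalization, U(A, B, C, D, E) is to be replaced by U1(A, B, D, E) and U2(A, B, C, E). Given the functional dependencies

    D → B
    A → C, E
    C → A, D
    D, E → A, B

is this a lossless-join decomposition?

Yes

Common attributes: U1 ∩ U2 = {A, B, E}.
Closure of {A, B, E}: A → C, E applies, adding C; C → A, D applies, adding D. So (A, B, E)⁺ = {A, B, C, D, E}.
This closure contains every attribute of U1, so U1 ∩ U2 → U1. The join is lossless.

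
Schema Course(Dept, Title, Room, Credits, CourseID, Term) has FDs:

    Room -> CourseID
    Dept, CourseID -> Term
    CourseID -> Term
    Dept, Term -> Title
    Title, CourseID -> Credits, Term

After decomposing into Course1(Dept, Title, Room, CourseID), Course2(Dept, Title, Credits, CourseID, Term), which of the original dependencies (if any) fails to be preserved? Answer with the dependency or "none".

Room → CourseID lies within Course1.
Dept, CourseID → Term lies within Course2.
CourseID → Term lies within Course2.
Dept, Term → Title lies within Course2.
Title, CourseID → Credits, Term lies within Course2.
Every dependency is enforceable on the fragments, so the decomposition is dependency-preserving.

none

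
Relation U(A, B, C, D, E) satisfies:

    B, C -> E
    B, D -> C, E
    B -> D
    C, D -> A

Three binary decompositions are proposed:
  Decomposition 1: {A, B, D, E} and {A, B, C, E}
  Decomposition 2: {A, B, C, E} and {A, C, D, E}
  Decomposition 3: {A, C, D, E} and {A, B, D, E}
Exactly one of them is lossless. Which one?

Decomposition 1

Decomposition 1: common = {A, B, E}, closure = {A, B, C, D, E} → lossless.
Decomposition 2: common = {A, C, E}, closure = {A, C, E} → lossy.
Decomposition 3: common = {A, D, E}, closure = {A, D, E} → lossy.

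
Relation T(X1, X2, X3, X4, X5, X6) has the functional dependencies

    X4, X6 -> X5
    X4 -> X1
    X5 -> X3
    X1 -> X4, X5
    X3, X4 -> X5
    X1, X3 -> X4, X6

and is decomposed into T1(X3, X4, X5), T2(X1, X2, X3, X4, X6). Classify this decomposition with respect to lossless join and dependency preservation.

Lossless test: (X3, X4)⁺ = {X1, X3, X4, X5, X6}, which contains all of one fragment — lossless.
Dependency preservation: X4, X6 → X5; X1 → X4, X5 are not contained in any single fragment, but the restricted closure of each left-hand side across the fragments still reaches the right-hand side; the remaining FDs each lie inside some fragment. All dependencies are preserved.

lossless and dependency-preserving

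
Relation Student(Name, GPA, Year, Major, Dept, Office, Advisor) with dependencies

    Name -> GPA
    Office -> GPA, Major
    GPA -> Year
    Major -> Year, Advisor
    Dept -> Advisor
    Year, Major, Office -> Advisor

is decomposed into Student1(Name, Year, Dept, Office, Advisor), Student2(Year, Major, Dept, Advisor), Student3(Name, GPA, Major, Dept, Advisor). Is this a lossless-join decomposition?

Chase test. Columns are Name, GPA, Year, Major, Dept, Office, Advisor; row i has aⱼ where attribute j ∈ Studenti, else bᵢⱼ.
Initial tableau (one row per fragment):
  row 1: a1 b12 a3 b14 a5 a6 a7
  row 2: b21 b22 a3 a4 a5 b26 a7
  row 3: a1 a2 b33 a4 a5 b36 a7
Rows 1 and 3 agree on Name; apply Name→GPA and equate their GPA entries.
Rows 1 and 3 agree on GPA; apply GPA→Year and equate their Year entries.
No row becomes fully distinguished — the join is lossy.

No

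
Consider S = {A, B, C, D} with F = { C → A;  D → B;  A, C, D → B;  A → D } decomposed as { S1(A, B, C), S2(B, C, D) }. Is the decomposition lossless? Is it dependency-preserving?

Lossless test: (B, C)⁺ = {A, B, C, D}, which contains all of one fragment — lossless.
Dependency preservation: the restricted closure of {A} across the fragments never reaches {D}, so A → D cannot be enforced without a join — not preserved.

lossless but not dependency-preserving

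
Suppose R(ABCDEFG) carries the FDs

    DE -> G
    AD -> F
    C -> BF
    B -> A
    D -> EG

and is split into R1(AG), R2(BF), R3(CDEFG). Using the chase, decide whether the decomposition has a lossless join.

No

Chase test. Columns are ABCDEFG; row i has aⱼ where attribute j ∈ Ri, else bᵢⱼ.
Initial tableau (one row per fragment):
  row 1: a1 b12 b13 b14 b15 b16 a7
  row 2: b21 a2 b23 b24 b25 a6 b27
  row 3: b31 b32 a3 a4 a5 a6 a7
No row becomes fully distinguished — the join is lossy.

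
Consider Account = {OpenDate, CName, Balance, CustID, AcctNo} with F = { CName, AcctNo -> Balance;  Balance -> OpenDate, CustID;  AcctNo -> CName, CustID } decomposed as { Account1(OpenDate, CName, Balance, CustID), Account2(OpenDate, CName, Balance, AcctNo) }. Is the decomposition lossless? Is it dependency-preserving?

Lossless test: (OpenDate, CName, Balance)⁺ = {OpenDate, CName, Balance, CustID}, which contains all of one fragment — lossless.
Dependency preservation: AcctNo → CName, CustID is not contained in any single fragment, but the restricted closure of its left-hand side across the fragments still reaches the right-hand side; the remaining FDs each lie inside some fragment. All dependencies are preserved.

lossless and dependency-preserving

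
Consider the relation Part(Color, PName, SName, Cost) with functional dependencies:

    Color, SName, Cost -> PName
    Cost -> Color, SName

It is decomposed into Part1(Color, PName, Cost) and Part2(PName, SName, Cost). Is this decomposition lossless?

Common attributes: Part1 ∩ Part2 = {PName, Cost}.
Closure of {PName, Cost}: Cost → Color, SName applies, adding Color, SName. So (PName, Cost)⁺ = {Color, PName, SName, Cost}.
This closure contains every attribute of Part1, so Part1 ∩ Part2 → Part1. The join is lossless.

Yes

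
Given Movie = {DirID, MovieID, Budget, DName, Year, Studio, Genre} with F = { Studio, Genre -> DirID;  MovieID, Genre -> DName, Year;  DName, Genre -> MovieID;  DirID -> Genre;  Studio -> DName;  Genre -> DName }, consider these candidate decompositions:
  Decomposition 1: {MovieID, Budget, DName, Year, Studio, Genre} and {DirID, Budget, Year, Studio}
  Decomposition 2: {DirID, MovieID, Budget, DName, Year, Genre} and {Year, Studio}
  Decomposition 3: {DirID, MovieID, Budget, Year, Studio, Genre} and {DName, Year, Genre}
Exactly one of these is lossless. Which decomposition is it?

Decomposition 3

Decomposition 1: common = {Budget, Year, Studio}, closure = {Budget, DName, Year, Studio} → lossy.
Decomposition 2: common = {Year}, closure = {Year} → lossy.
Decomposition 3: common = {Year, Genre}, closure = {MovieID, DName, Year, Genre} → lossless.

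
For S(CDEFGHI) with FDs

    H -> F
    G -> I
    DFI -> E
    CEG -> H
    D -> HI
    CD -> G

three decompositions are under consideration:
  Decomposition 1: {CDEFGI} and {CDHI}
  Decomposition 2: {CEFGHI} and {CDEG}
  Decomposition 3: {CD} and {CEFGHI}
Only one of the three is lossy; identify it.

Decomposition 1: common = {CDI}, closure = {CDEFGHI} → lossless.
Decomposition 2: common = {CEG}, closure = {CEFGHI} → lossless.
Decomposition 3: common = {C}, closure = {C} → lossy.

Decomposition 3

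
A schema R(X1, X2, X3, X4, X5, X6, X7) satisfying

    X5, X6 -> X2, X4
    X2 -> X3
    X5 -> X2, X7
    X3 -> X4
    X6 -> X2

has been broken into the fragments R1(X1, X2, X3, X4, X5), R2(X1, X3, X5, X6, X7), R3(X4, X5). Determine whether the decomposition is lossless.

Chase test. Columns are X1, X2, X3, X4, X5, X6, X7; row i has aⱼ where attribute j ∈ Ri, else bᵢⱼ.
Initial tableau (one row per fragment):
  row 1: a1 a2 a3 a4 a5 b16 b17
  row 2: a1 b22 a3 b24 a5 a6 a7
  row 3: b31 b32 b33 a4 a5 b36 b37
Rows 1 and 2 agree on X5; apply X5→X2, X7 and equate their X2, X7 entries.
Rows 1 and 3 agree on X5; apply X5→X2, X7 and equate their X2, X7 entries.
Rows 1 and 2 agree on X3; apply X3→X4 and equate their X4 entries.
Rows 1 and 3 agree on X2; apply X2→X3 and equate their X3 entries.
Row 2 is now all distinguished symbols — the join is lossless.

Yes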